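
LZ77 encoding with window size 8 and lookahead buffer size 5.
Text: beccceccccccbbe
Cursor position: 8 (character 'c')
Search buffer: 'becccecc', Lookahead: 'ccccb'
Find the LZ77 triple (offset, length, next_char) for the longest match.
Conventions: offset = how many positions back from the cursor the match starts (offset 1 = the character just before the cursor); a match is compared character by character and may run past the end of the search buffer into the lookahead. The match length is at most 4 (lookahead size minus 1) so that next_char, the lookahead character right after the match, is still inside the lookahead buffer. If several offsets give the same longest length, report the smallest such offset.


Try each offset into the search buffer:
  offset=1 (pos 7, char 'c'): match length 4
  offset=2 (pos 6, char 'c'): match length 4
  offset=3 (pos 5, char 'e'): match length 0
  offset=4 (pos 4, char 'c'): match length 1
  offset=5 (pos 3, char 'c'): match length 2
  offset=6 (pos 2, char 'c'): match length 3
  offset=7 (pos 1, char 'e'): match length 0
  offset=8 (pos 0, char 'b'): match length 0
Longest match has length 4, found at offsets 1, 2; take the smallest, offset 1.
next_char = character at position 8 + 4 = 12 -> 'b'

Best match: offset=1, length=4 (matching 'cccc' starting at position 7)
LZ77 triple: (1, 4, 'b')


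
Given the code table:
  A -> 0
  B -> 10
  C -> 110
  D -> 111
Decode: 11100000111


Decoding:
111 -> D
0 -> A
0 -> A
0 -> A
0 -> A
0 -> A
111 -> D


Result: DAAAAAD


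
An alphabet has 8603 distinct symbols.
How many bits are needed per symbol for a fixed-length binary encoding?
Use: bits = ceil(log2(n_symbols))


log2(8603) = 13.0706
Bracket: 2^13 = 8192 < 8603 <= 2^14 = 16384
So ceil(log2(8603)) = 14

bits = ceil(log2(8603)) = ceil(13.0706) = 14 bits


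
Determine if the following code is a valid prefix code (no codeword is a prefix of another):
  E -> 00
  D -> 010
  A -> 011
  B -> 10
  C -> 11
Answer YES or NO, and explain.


Checking each pair (does one codeword prefix another?):
  E='00' vs D='010': no prefix
  E='00' vs A='011': no prefix
  E='00' vs B='10': no prefix
  E='00' vs C='11': no prefix
  D='010' vs E='00': no prefix
  D='010' vs A='011': no prefix
  D='010' vs B='10': no prefix
  D='010' vs C='11': no prefix
  A='011' vs E='00': no prefix
  A='011' vs D='010': no prefix
  A='011' vs B='10': no prefix
  A='011' vs C='11': no prefix
  B='10' vs E='00': no prefix
  B='10' vs D='010': no prefix
  B='10' vs A='011': no prefix
  B='10' vs C='11': no prefix
  C='11' vs E='00': no prefix
  C='11' vs D='010': no prefix
  C='11' vs A='011': no prefix
  C='11' vs B='10': no prefix
No violation found over all pairs.

YES -- this is a valid prefix code. No codeword is a prefix of any other codeword.


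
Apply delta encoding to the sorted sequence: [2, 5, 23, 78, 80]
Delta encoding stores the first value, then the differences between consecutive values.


First value: 2
Deltas:
  5 - 2 = 3
  23 - 5 = 18
  78 - 23 = 55
  80 - 78 = 2


Delta encoded: [2, 3, 18, 55, 2]


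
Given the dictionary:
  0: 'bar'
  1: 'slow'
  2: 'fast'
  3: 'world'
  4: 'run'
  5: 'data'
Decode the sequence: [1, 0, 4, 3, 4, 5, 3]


Look up each index in the dictionary:
  1 -> 'slow'
  0 -> 'bar'
  4 -> 'run'
  3 -> 'world'
  4 -> 'run'
  5 -> 'data'
  3 -> 'world'

Decoded: "slow bar run world run data world"


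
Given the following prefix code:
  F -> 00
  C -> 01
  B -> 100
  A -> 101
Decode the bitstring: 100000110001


Decoding step by step:
Bits 100 -> B
Bits 00 -> F
Bits 01 -> C
Bits 100 -> B
Bits 01 -> C


Decoded message: BFCBC


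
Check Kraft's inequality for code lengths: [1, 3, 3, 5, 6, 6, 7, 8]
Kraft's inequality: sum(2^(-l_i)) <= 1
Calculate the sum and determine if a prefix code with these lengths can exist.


Sum = 2^(-1) + 2^(-3) + 2^(-3) + 2^(-5) + 2^(-6) + 2^(-6) + 2^(-7) + 2^(-8)
    = 0.5 + 0.125 + 0.125 + 0.03125 + 0.015625 + 0.015625 + 0.0078125 + 0.00390625
    = 211/256 = 0.82421875
Since 0.82421875 <= 1, Kraft's inequality IS satisfied.
A prefix code with these lengths CAN exist.

Kraft sum = 0.82421875. Satisfied.


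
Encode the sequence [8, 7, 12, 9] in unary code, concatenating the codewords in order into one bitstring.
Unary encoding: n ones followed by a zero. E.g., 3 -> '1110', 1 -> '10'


Encode each number as n ones followed by a terminating 0:
  8 -> 111111110 (9 bits)
  7 -> 11111110 (8 bits)
  12 -> 1111111111110 (13 bits)
  9 -> 1111111110 (10 bits)
Total length = 9 + 8 + 13 + 10 = 40 bits.

Unary([8, 7, 12, 9]) = 1111111101111111011111111111101111111110 (40 bits)


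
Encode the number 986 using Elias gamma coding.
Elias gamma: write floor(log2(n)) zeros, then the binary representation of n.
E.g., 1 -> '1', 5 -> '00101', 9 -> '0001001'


num_bits = floor(log2(986)) + 1 = 10
leading_zeros = num_bits - 1 = 9
binary(986) = 1111011010

Elias gamma(986) = '000000000' + '1111011010' = 0000000001111011010 (19 bits)


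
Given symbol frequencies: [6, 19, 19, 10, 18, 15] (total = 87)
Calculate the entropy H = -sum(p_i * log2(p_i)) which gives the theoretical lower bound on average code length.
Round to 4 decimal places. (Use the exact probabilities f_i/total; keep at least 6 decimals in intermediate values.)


Per-symbol terms -p_i * log2(p_i) with p_i = f_i/87:
  p = 6/87 = 0.068966: log2(p) = -3.857981, -p*log2(p) = 0.266068
  p = 19/87 = 0.218391: log2(p) = -2.195016, -p*log2(p) = 0.479371
  p = 19/87 = 0.218391: log2(p) = -2.195016, -p*log2(p) = 0.479371
  p = 10/87 = 0.114943: log2(p) = -3.121015, -p*log2(p) = 0.358737
  p = 18/87 = 0.206897: log2(p) = -2.273018, -p*log2(p) = 0.470280
  p = 15/87 = 0.172414: log2(p) = -2.536053, -p*log2(p) = 0.437251
H = 0.266068 + 0.479371 + 0.479371 + 0.358737 + 0.470280 + 0.437251 = 2.491078

H = 2.4911 bits/symbol


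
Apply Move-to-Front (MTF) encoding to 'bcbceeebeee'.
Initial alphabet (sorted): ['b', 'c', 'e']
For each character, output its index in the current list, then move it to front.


MTF encoding:
'b': index 0 in ['b', 'c', 'e'] -> ['b', 'c', 'e']
'c': index 1 in ['b', 'c', 'e'] -> ['c', 'b', 'e']
'b': index 1 in ['c', 'b', 'e'] -> ['b', 'c', 'e']
'c': index 1 in ['b', 'c', 'e'] -> ['c', 'b', 'e']
'e': index 2 in ['c', 'b', 'e'] -> ['e', 'c', 'b']
'e': index 0 in ['e', 'c', 'b'] -> ['e', 'c', 'b']
'e': index 0 in ['e', 'c', 'b'] -> ['e', 'c', 'b']
'b': index 2 in ['e', 'c', 'b'] -> ['b', 'e', 'c']
'e': index 1 in ['b', 'e', 'c'] -> ['e', 'b', 'c']
'e': index 0 in ['e', 'b', 'c'] -> ['e', 'b', 'c']
'e': index 0 in ['e', 'b', 'c'] -> ['e', 'b', 'c']


Output: [0, 1, 1, 1, 2, 0, 0, 2, 1, 0, 0]


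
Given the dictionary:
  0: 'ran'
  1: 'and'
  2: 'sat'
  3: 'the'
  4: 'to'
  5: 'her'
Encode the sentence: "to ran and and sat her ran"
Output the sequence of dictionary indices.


Look up each word in the dictionary:
  'to' -> 4
  'ran' -> 0
  'and' -> 1
  'and' -> 1
  'sat' -> 2
  'her' -> 5
  'ran' -> 0

Encoded: [4, 0, 1, 1, 2, 5, 0]


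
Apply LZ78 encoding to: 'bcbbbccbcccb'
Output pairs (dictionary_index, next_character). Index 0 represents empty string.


LZ78 encoding steps:
Dictionary: {0: ''}
Step 1: w='' (idx 0), next='b' -> output (0, 'b'), add 'b' as idx 1
Step 2: w='' (idx 0), next='c' -> output (0, 'c'), add 'c' as idx 2
Step 3: w='b' (idx 1), next='b' -> output (1, 'b'), add 'bb' as idx 3
Step 4: w='b' (idx 1), next='c' -> output (1, 'c'), add 'bc' as idx 4
Step 5: w='c' (idx 2), next='b' -> output (2, 'b'), add 'cb' as idx 5
Step 6: w='c' (idx 2), next='c' -> output (2, 'c'), add 'cc' as idx 6
Step 7: w='cb' (idx 5), end of input -> output (5, '')


Encoded: [(0, 'b'), (0, 'c'), (1, 'b'), (1, 'c'), (2, 'b'), (2, 'c'), (5, '')]


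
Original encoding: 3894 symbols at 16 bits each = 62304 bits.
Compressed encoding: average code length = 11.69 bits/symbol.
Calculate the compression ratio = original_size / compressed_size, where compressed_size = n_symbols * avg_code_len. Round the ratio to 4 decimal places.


original_size = n_symbols * orig_bits = 3894 * 16 = 62304 bits
compressed_size = n_symbols * avg_code_len = 3894 * 11.69 = 45520.86 bits
ratio = original_size / compressed_size = 62304 / 45520.86 = 1.3687

Compression ratio = 1.3687


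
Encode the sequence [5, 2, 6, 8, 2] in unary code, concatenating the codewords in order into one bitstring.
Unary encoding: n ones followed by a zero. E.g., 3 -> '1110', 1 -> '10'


Encode each number as n ones followed by a terminating 0:
  5 -> 111110 (6 bits)
  2 -> 110 (3 bits)
  6 -> 1111110 (7 bits)
  8 -> 111111110 (9 bits)
  2 -> 110 (3 bits)
Total length = 6 + 3 + 7 + 9 + 3 = 28 bits.

Unary([5, 2, 6, 8, 2]) = 1111101101111110111111110110 (28 bits)


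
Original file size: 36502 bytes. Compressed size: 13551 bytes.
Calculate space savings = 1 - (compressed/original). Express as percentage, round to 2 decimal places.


ratio = compressed/original = 13551/36502 = 0.37124
savings = 1 - ratio = 1 - 0.37124 = 0.62876
as a percentage: 0.62876 * 100 = 62.88%

Space savings = 1 - 13551/36502 = 62.88%


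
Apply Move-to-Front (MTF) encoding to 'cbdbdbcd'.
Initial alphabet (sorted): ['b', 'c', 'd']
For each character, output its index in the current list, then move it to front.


MTF encoding:
'c': index 1 in ['b', 'c', 'd'] -> ['c', 'b', 'd']
'b': index 1 in ['c', 'b', 'd'] -> ['b', 'c', 'd']
'd': index 2 in ['b', 'c', 'd'] -> ['d', 'b', 'c']
'b': index 1 in ['d', 'b', 'c'] -> ['b', 'd', 'c']
'd': index 1 in ['b', 'd', 'c'] -> ['d', 'b', 'c']
'b': index 1 in ['d', 'b', 'c'] -> ['b', 'd', 'c']
'c': index 2 in ['b', 'd', 'c'] -> ['c', 'b', 'd']
'd': index 2 in ['c', 'b', 'd'] -> ['d', 'c', 'b']


Output: [1, 1, 2, 1, 1, 1, 2, 2]


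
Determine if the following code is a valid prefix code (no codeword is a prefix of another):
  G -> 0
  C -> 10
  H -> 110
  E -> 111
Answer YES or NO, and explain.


Checking each pair (does one codeword prefix another?):
  G='0' vs C='10': no prefix
  G='0' vs H='110': no prefix
  G='0' vs E='111': no prefix
  C='10' vs G='0': no prefix
  C='10' vs H='110': no prefix
  C='10' vs E='111': no prefix
  H='110' vs G='0': no prefix
  H='110' vs C='10': no prefix
  H='110' vs E='111': no prefix
  E='111' vs G='0': no prefix
  E='111' vs C='10': no prefix
  E='111' vs H='110': no prefix
No violation found over all pairs.

YES -- this is a valid prefix code. No codeword is a prefix of any other codeword.


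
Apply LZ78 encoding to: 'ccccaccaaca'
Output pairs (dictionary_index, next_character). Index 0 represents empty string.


LZ78 encoding steps:
Dictionary: {0: ''}
Step 1: w='' (idx 0), next='c' -> output (0, 'c'), add 'c' as idx 1
Step 2: w='c' (idx 1), next='c' -> output (1, 'c'), add 'cc' as idx 2
Step 3: w='c' (idx 1), next='a' -> output (1, 'a'), add 'ca' as idx 3
Step 4: w='cc' (idx 2), next='a' -> output (2, 'a'), add 'cca' as idx 4
Step 5: w='' (idx 0), next='a' -> output (0, 'a'), add 'a' as idx 5
Step 6: w='ca' (idx 3), end of input -> output (3, '')


Encoded: [(0, 'c'), (1, 'c'), (1, 'a'), (2, 'a'), (0, 'a'), (3, '')]


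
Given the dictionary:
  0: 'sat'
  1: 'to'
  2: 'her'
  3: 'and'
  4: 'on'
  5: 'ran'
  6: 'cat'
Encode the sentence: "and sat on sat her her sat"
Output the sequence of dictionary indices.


Look up each word in the dictionary:
  'and' -> 3
  'sat' -> 0
  'on' -> 4
  'sat' -> 0
  'her' -> 2
  'her' -> 2
  'sat' -> 0

Encoded: [3, 0, 4, 0, 2, 2, 0]


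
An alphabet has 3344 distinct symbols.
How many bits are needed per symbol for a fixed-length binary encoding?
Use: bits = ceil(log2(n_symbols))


log2(3344) = 11.7074
Bracket: 2^11 = 2048 < 3344 <= 2^12 = 4096
So ceil(log2(3344)) = 12

bits = ceil(log2(3344)) = ceil(11.7074) = 12 bits


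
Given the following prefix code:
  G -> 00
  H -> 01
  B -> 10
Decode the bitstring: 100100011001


Decoding step by step:
Bits 10 -> B
Bits 01 -> H
Bits 00 -> G
Bits 01 -> H
Bits 10 -> B
Bits 01 -> H


Decoded message: BHGHBH


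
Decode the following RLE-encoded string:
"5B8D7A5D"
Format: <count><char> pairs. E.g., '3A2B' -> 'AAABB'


Expanding each <count><char> pair:
  5B -> 'BBBBB'
  8D -> 'DDDDDDDD'
  7A -> 'AAAAAAA'
  5D -> 'DDDDD'

Decoded = BBBBBDDDDDDDDAAAAAAADDDDD


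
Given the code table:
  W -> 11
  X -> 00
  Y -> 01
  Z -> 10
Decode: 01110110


Decoding:
01 -> Y
11 -> W
01 -> Y
10 -> Z


Result: YWYZ


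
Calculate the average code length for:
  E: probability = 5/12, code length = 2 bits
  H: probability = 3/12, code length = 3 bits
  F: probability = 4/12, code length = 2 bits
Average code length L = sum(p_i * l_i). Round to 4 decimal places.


Weighted contributions p_i * l_i:
  E: (5/12) * 2 = 10/12
  H: (3/12) * 3 = 9/12
  F: (4/12) * 2 = 8/12
Sum = (10 + 9 + 8)/12 = 27/12

L = 27/12 = 2.2500 bits/symbol


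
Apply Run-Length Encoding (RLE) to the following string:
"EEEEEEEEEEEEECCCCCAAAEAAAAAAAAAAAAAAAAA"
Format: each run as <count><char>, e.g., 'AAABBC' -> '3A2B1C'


Scanning runs left to right:
  i=0: run of 'E' x 13 -> '13E'
  i=13: run of 'C' x 5 -> '5C'
  i=18: run of 'A' x 3 -> '3A'
  i=21: run of 'E' x 1 -> '1E'
  i=22: run of 'A' x 17 -> '17A'

RLE = 13E5C3A1E17A


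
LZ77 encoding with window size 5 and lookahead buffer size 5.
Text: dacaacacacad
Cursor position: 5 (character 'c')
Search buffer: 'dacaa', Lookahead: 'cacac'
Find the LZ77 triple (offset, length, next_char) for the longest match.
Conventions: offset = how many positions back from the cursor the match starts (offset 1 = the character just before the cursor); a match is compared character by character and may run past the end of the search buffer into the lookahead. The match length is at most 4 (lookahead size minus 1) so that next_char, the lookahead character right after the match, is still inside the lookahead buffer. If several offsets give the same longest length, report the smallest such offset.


Try each offset into the search buffer:
  offset=1 (pos 4, char 'a'): match length 0
  offset=2 (pos 3, char 'a'): match length 0
  offset=3 (pos 2, char 'c'): match length 2
  offset=4 (pos 1, char 'a'): match length 0
  offset=5 (pos 0, char 'd'): match length 0
Longest match has length 2 at offset 3.
next_char = character at position 5 + 2 = 7 -> 'c'

Best match: offset=3, length=2 (matching 'ca' starting at position 2)
LZ77 triple: (3, 2, 'c')


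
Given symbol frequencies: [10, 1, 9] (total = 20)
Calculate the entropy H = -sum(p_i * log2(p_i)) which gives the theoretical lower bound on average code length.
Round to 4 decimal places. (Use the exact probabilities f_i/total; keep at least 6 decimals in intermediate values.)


Per-symbol terms -p_i * log2(p_i) with p_i = f_i/20:
  p = 10/20 = 0.500000: log2(p) = -1.000000, -p*log2(p) = 0.500000
  p = 1/20 = 0.050000: log2(p) = -4.321928, -p*log2(p) = 0.216096
  p = 9/20 = 0.450000: log2(p) = -1.152003, -p*log2(p) = 0.518401
H = 0.500000 + 0.216096 + 0.518401 = 1.234497

H = 1.2345 bits/symbol


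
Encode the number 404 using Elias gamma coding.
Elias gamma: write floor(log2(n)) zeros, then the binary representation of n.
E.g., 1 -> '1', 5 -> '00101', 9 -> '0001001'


num_bits = floor(log2(404)) + 1 = 9
leading_zeros = num_bits - 1 = 8
binary(404) = 110010100

Elias gamma(404) = '00000000' + '110010100' = 00000000110010100 (17 bits)


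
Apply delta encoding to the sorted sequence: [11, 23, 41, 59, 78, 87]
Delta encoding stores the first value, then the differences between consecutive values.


First value: 11
Deltas:
  23 - 11 = 12
  41 - 23 = 18
  59 - 41 = 18
  78 - 59 = 19
  87 - 78 = 9


Delta encoded: [11, 12, 18, 18, 19, 9]


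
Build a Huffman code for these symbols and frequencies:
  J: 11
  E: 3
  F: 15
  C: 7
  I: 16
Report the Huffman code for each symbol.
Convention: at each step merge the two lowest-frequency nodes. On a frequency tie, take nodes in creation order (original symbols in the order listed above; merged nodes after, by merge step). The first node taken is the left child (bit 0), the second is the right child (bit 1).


Huffman tree construction:
Step 1: Merge E(3) + C(7) = 10
Step 2: Merge (E+C)(10) + J(11) = 21
Step 3: Merge F(15) + I(16) = 31
Step 4: Merge ((E+C)+J)(21) + (F+I)(31) = 52
Read each symbol's code off the tree from the root (left child = 0, right child = 1).

Codes:
  J: 01 (length 2)
  E: 000 (length 3)
  F: 10 (length 2)
  C: 001 (length 3)
  I: 11 (length 2)
Average code length: 114/52 = 2.1923 bits/symbol


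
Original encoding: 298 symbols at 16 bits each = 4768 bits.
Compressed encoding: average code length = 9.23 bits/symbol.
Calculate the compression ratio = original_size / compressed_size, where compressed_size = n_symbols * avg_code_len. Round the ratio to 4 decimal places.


original_size = n_symbols * orig_bits = 298 * 16 = 4768 bits
compressed_size = n_symbols * avg_code_len = 298 * 9.23 = 2750.54 bits
ratio = original_size / compressed_size = 4768 / 2750.54 = 1.7335

Compression ratio = 1.7335


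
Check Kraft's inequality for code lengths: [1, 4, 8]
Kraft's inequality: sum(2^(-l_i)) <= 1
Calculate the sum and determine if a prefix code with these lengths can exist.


Sum = 2^(-1) + 2^(-4) + 2^(-8)
    = 0.5 + 0.0625 + 0.00390625
    = 145/256 = 0.56640625
Since 0.56640625 <= 1, Kraft's inequality IS satisfied.
A prefix code with these lengths CAN exist.

Kraft sum = 0.56640625. Satisfied.


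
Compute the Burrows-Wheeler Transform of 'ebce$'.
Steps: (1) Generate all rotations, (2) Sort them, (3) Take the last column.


Rotations (sorted):
  0: $ebce -> last char: e
  1: bce$e -> last char: e
  2: ce$eb -> last char: b
  3: e$ebc -> last char: c
  4: ebce$ -> last char: $


BWT = eebc$


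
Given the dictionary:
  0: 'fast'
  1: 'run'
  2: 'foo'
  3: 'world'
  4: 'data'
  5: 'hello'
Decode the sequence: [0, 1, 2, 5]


Look up each index in the dictionary:
  0 -> 'fast'
  1 -> 'run'
  2 -> 'foo'
  5 -> 'hello'

Decoded: "fast run foo hello"


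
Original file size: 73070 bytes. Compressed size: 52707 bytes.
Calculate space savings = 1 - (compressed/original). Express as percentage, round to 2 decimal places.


ratio = compressed/original = 52707/73070 = 0.721322
savings = 1 - ratio = 1 - 0.721322 = 0.278678
as a percentage: 0.278678 * 100 = 27.87%

Space savings = 1 - 52707/73070 = 27.87%


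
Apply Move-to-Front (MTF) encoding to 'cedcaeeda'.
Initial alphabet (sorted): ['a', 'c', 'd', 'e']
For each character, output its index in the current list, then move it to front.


MTF encoding:
'c': index 1 in ['a', 'c', 'd', 'e'] -> ['c', 'a', 'd', 'e']
'e': index 3 in ['c', 'a', 'd', 'e'] -> ['e', 'c', 'a', 'd']
'd': index 3 in ['e', 'c', 'a', 'd'] -> ['d', 'e', 'c', 'a']
'c': index 2 in ['d', 'e', 'c', 'a'] -> ['c', 'd', 'e', 'a']
'a': index 3 in ['c', 'd', 'e', 'a'] -> ['a', 'c', 'd', 'e']
'e': index 3 in ['a', 'c', 'd', 'e'] -> ['e', 'a', 'c', 'd']
'e': index 0 in ['e', 'a', 'c', 'd'] -> ['e', 'a', 'c', 'd']
'd': index 3 in ['e', 'a', 'c', 'd'] -> ['d', 'e', 'a', 'c']
'a': index 2 in ['d', 'e', 'a', 'c'] -> ['a', 'd', 'e', 'c']


Output: [1, 3, 3, 2, 3, 3, 0, 3, 2]


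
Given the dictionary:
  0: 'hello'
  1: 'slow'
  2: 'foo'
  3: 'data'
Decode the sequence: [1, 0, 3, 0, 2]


Look up each index in the dictionary:
  1 -> 'slow'
  0 -> 'hello'
  3 -> 'data'
  0 -> 'hello'
  2 -> 'foo'

Decoded: "slow hello data hello foo"


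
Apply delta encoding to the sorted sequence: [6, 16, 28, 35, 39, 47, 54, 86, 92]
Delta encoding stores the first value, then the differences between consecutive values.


First value: 6
Deltas:
  16 - 6 = 10
  28 - 16 = 12
  35 - 28 = 7
  39 - 35 = 4
  47 - 39 = 8
  54 - 47 = 7
  86 - 54 = 32
  92 - 86 = 6


Delta encoded: [6, 10, 12, 7, 4, 8, 7, 32, 6]


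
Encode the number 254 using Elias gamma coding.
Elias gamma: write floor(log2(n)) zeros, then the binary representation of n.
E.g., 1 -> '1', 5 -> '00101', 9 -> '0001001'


num_bits = floor(log2(254)) + 1 = 8
leading_zeros = num_bits - 1 = 7
binary(254) = 11111110

Elias gamma(254) = '0000000' + '11111110' = 000000011111110 (15 bits)


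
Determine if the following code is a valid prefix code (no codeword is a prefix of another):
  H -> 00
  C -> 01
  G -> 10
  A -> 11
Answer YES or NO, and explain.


Checking each pair (does one codeword prefix another?):
  H='00' vs C='01': no prefix
  H='00' vs G='10': no prefix
  H='00' vs A='11': no prefix
  C='01' vs H='00': no prefix
  C='01' vs G='10': no prefix
  C='01' vs A='11': no prefix
  G='10' vs H='00': no prefix
  G='10' vs C='01': no prefix
  G='10' vs A='11': no prefix
  A='11' vs H='00': no prefix
  A='11' vs C='01': no prefix
  A='11' vs G='10': no prefix
No violation found over all pairs.

YES -- this is a valid prefix code. No codeword is a prefix of any other codeword.


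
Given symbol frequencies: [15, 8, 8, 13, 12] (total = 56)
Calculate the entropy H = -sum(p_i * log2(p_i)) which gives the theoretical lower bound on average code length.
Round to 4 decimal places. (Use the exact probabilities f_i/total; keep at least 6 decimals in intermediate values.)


Per-symbol terms -p_i * log2(p_i) with p_i = f_i/56:
  p = 15/56 = 0.267857: log2(p) = -1.900464, -p*log2(p) = 0.509053
  p = 8/56 = 0.142857: log2(p) = -2.807355, -p*log2(p) = 0.401051
  p = 8/56 = 0.142857: log2(p) = -2.807355, -p*log2(p) = 0.401051
  p = 13/56 = 0.232143: log2(p) = -2.106915, -p*log2(p) = 0.489105
  p = 12/56 = 0.214286: log2(p) = -2.222392, -p*log2(p) = 0.476227
H = 0.509053 + 0.401051 + 0.401051 + 0.489105 + 0.476227 = 2.276487

H = 2.2765 bits/symbol


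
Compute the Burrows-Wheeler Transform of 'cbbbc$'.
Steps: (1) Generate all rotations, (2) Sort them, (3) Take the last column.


Rotations (sorted):
  0: $cbbbc -> last char: c
  1: bbbc$c -> last char: c
  2: bbc$cb -> last char: b
  3: bc$cbb -> last char: b
  4: c$cbbb -> last char: b
  5: cbbbc$ -> last char: $


BWT = ccbbb$


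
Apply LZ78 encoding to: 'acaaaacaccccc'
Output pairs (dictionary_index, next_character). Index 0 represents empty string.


LZ78 encoding steps:
Dictionary: {0: ''}
Step 1: w='' (idx 0), next='a' -> output (0, 'a'), add 'a' as idx 1
Step 2: w='' (idx 0), next='c' -> output (0, 'c'), add 'c' as idx 2
Step 3: w='a' (idx 1), next='a' -> output (1, 'a'), add 'aa' as idx 3
Step 4: w='aa' (idx 3), next='c' -> output (3, 'c'), add 'aac' as idx 4
Step 5: w='a' (idx 1), next='c' -> output (1, 'c'), add 'ac' as idx 5
Step 6: w='c' (idx 2), next='c' -> output (2, 'c'), add 'cc' as idx 6
Step 7: w='cc' (idx 6), end of input -> output (6, '')


Encoded: [(0, 'a'), (0, 'c'), (1, 'a'), (3, 'c'), (1, 'c'), (2, 'c'), (6, '')]


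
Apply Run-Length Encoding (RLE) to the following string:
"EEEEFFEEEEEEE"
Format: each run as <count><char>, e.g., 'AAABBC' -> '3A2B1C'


Scanning runs left to right:
  i=0: run of 'E' x 4 -> '4E'
  i=4: run of 'F' x 2 -> '2F'
  i=6: run of 'E' x 7 -> '7E'

RLE = 4E2F7E


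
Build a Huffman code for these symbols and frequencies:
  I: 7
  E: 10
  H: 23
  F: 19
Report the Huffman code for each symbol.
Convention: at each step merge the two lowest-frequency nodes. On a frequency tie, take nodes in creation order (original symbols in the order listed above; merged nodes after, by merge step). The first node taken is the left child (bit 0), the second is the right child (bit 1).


Huffman tree construction:
Step 1: Merge I(7) + E(10) = 17
Step 2: Merge (I+E)(17) + F(19) = 36
Step 3: Merge H(23) + ((I+E)+F)(36) = 59
Read each symbol's code off the tree from the root (left child = 0, right child = 1).

Codes:
  I: 100 (length 3)
  E: 101 (length 3)
  H: 0 (length 1)
  F: 11 (length 2)
Average code length: 112/59 = 1.8983 bits/symbol


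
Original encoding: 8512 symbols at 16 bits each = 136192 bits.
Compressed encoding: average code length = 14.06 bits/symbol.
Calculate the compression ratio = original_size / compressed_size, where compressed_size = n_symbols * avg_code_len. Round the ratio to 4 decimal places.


original_size = n_symbols * orig_bits = 8512 * 16 = 136192 bits
compressed_size = n_symbols * avg_code_len = 8512 * 14.06 = 119678.72 bits
ratio = original_size / compressed_size = 136192 / 119678.72 = 1.138

Compression ratio = 1.138


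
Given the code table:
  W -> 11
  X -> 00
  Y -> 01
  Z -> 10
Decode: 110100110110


Decoding:
11 -> W
01 -> Y
00 -> X
11 -> W
01 -> Y
10 -> Z


Result: WYXWYZ


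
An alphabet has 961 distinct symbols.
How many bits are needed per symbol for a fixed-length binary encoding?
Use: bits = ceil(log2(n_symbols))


log2(961) = 9.9084
Bracket: 2^9 = 512 < 961 <= 2^10 = 1024
So ceil(log2(961)) = 10

bits = ceil(log2(961)) = ceil(9.9084) = 10 bits


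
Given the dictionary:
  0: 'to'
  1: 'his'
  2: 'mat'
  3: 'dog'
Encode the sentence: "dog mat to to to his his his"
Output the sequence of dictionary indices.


Look up each word in the dictionary:
  'dog' -> 3
  'mat' -> 2
  'to' -> 0
  'to' -> 0
  'to' -> 0
  'his' -> 1
  'his' -> 1
  'his' -> 1

Encoded: [3, 2, 0, 0, 0, 1, 1, 1]


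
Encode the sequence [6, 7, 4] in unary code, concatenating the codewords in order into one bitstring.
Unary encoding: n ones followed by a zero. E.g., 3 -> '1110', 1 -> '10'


Encode each number as n ones followed by a terminating 0:
  6 -> 1111110 (7 bits)
  7 -> 11111110 (8 bits)
  4 -> 11110 (5 bits)
Total length = 7 + 8 + 5 = 20 bits.

Unary([6, 7, 4]) = 11111101111111011110 (20 bits)


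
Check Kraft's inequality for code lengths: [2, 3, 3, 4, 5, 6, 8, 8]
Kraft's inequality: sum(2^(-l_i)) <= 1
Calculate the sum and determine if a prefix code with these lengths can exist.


Sum = 2^(-2) + 2^(-3) + 2^(-3) + 2^(-4) + 2^(-5) + 2^(-6) + 2^(-8) + 2^(-8)
    = 0.25 + 0.125 + 0.125 + 0.0625 + 0.03125 + 0.015625 + 0.00390625 + 0.00390625
    = 158/256 = 0.6171875
Since 0.6171875 <= 1, Kraft's inequality IS satisfied.
A prefix code with these lengths CAN exist.

Kraft sum = 0.6171875. Satisfied.


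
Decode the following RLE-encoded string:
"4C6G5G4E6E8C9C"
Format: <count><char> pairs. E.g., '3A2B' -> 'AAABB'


Expanding each <count><char> pair:
  4C -> 'CCCC'
  6G -> 'GGGGGG'
  5G -> 'GGGGG'
  4E -> 'EEEE'
  6E -> 'EEEEEE'
  8C -> 'CCCCCCCC'
  9C -> 'CCCCCCCCC'

Decoded = CCCCGGGGGGGGGGGEEEEEEEEEECCCCCCCCCCCCCCCCC


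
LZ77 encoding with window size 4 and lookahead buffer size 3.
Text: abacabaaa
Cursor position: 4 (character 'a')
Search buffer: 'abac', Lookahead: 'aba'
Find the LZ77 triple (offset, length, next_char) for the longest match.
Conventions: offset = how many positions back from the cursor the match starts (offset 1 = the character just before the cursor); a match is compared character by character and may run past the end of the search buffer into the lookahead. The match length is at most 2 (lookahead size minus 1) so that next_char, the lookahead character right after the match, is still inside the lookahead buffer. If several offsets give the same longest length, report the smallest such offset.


Try each offset into the search buffer:
  offset=1 (pos 3, char 'c'): match length 0
  offset=2 (pos 2, char 'a'): match length 1
  offset=3 (pos 1, char 'b'): match length 0
  offset=4 (pos 0, char 'a'): match length 2
Longest match has length 2 at offset 4.
next_char = character at position 4 + 2 = 6 -> 'a'

Best match: offset=4, length=2 (matching 'ab' starting at position 0)
LZ77 triple: (4, 2, 'a')


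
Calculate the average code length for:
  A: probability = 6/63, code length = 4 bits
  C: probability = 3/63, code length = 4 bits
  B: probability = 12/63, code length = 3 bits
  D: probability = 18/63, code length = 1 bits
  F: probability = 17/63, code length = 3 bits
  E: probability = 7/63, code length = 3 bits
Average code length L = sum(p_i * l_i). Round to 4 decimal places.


Weighted contributions p_i * l_i:
  A: (6/63) * 4 = 24/63
  C: (3/63) * 4 = 12/63
  B: (12/63) * 3 = 36/63
  D: (18/63) * 1 = 18/63
  F: (17/63) * 3 = 51/63
  E: (7/63) * 3 = 21/63
Sum = (24 + 12 + 36 + 18 + 51 + 21)/63 = 162/63

L = 162/63 = 2.5714 bits/symbol


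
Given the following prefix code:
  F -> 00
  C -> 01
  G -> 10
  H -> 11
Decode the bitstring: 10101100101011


Decoding step by step:
Bits 10 -> G
Bits 10 -> G
Bits 11 -> H
Bits 00 -> F
Bits 10 -> G
Bits 10 -> G
Bits 11 -> H


Decoded message: GGHFGGH


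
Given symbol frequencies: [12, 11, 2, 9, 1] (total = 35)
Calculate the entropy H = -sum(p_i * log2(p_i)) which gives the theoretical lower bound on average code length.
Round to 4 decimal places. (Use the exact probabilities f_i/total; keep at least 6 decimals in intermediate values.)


Per-symbol terms -p_i * log2(p_i) with p_i = f_i/35:
  p = 12/35 = 0.342857: log2(p) = -1.544321, -p*log2(p) = 0.529481
  p = 11/35 = 0.314286: log2(p) = -1.669851, -p*log2(p) = 0.524810
  p = 2/35 = 0.057143: log2(p) = -4.129283, -p*log2(p) = 0.235959
  p = 9/35 = 0.257143: log2(p) = -1.959358, -p*log2(p) = 0.503835
  p = 1/35 = 0.028571: log2(p) = -5.129283, -p*log2(p) = 0.146551
H = 0.529481 + 0.524810 + 0.235959 + 0.503835 + 0.146551 = 1.940636

H = 1.9406 bits/symbol


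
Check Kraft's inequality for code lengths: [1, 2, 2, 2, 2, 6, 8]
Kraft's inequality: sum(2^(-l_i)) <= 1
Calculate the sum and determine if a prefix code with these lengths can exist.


Sum = 2^(-1) + 2^(-2) + 2^(-2) + 2^(-2) + 2^(-2) + 2^(-6) + 2^(-8)
    = 0.5 + 0.25 + 0.25 + 0.25 + 0.25 + 0.015625 + 0.00390625
    = 389/256 = 1.51953125
Since 1.51953125 > 1, Kraft's inequality is NOT satisfied.
A prefix code with these lengths CANNOT exist.

Kraft sum = 1.51953125. Not satisfied.


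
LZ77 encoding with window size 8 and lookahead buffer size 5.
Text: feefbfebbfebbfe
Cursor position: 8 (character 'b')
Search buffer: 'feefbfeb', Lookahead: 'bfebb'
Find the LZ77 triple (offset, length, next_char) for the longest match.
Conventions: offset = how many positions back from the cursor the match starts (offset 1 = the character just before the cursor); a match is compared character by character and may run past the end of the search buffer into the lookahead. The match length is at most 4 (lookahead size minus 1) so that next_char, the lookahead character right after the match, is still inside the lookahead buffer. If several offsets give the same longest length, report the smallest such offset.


Try each offset into the search buffer:
  offset=1 (pos 7, char 'b'): match length 1
  offset=2 (pos 6, char 'e'): match length 0
  offset=3 (pos 5, char 'f'): match length 0
  offset=4 (pos 4, char 'b'): match length 4
  offset=5 (pos 3, char 'f'): match length 0
  offset=6 (pos 2, char 'e'): match length 0
  offset=7 (pos 1, char 'e'): match length 0
  offset=8 (pos 0, char 'f'): match length 0
Longest match has length 4 at offset 4.
next_char = character at position 8 + 4 = 12 -> 'b'

Best match: offset=4, length=4 (matching 'bfeb' starting at position 4)
LZ77 triple: (4, 4, 'b')


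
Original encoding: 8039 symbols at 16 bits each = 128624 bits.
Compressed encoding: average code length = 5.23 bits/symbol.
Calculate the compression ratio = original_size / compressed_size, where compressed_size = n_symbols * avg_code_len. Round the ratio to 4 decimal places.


original_size = n_symbols * orig_bits = 8039 * 16 = 128624 bits
compressed_size = n_symbols * avg_code_len = 8039 * 5.23 = 42043.97 bits
ratio = original_size / compressed_size = 128624 / 42043.97 = 3.0593

Compression ratio = 3.0593


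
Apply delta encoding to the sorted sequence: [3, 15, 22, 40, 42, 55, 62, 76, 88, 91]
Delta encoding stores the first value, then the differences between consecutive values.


First value: 3
Deltas:
  15 - 3 = 12
  22 - 15 = 7
  40 - 22 = 18
  42 - 40 = 2
  55 - 42 = 13
  62 - 55 = 7
  76 - 62 = 14
  88 - 76 = 12
  91 - 88 = 3


Delta encoded: [3, 12, 7, 18, 2, 13, 7, 14, 12, 3]


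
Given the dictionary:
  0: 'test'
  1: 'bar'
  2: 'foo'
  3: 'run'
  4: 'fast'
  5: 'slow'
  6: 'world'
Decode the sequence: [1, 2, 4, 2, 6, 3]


Look up each index in the dictionary:
  1 -> 'bar'
  2 -> 'foo'
  4 -> 'fast'
  2 -> 'foo'
  6 -> 'world'
  3 -> 'run'

Decoded: "bar foo fast foo world run"


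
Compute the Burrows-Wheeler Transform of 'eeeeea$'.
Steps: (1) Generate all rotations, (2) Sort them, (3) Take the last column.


Rotations (sorted):
  0: $eeeeea -> last char: a
  1: a$eeeee -> last char: e
  2: ea$eeee -> last char: e
  3: eea$eee -> last char: e
  4: eeea$ee -> last char: e
  5: eeeea$e -> last char: e
  6: eeeeea$ -> last char: $


BWT = aeeeee$


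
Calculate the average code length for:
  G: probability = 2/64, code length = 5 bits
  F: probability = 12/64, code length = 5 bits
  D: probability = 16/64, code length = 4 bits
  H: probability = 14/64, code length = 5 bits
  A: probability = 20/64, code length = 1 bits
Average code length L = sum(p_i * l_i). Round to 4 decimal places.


Weighted contributions p_i * l_i:
  G: (2/64) * 5 = 10/64
  F: (12/64) * 5 = 60/64
  D: (16/64) * 4 = 64/64
  H: (14/64) * 5 = 70/64
  A: (20/64) * 1 = 20/64
Sum = (10 + 60 + 64 + 70 + 20)/64 = 224/64

L = 224/64 = 3.5000 bits/symbol


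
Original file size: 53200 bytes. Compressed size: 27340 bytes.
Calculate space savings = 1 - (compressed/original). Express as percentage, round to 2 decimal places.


ratio = compressed/original = 27340/53200 = 0.51391
savings = 1 - ratio = 1 - 0.51391 = 0.48609
as a percentage: 0.48609 * 100 = 48.61%

Space savings = 1 - 27340/53200 = 48.61%


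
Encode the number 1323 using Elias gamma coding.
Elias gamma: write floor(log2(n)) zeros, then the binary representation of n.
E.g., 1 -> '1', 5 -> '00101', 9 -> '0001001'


num_bits = floor(log2(1323)) + 1 = 11
leading_zeros = num_bits - 1 = 10
binary(1323) = 10100101011

Elias gamma(1323) = '0000000000' + '10100101011' = 000000000010100101011 (21 bits)


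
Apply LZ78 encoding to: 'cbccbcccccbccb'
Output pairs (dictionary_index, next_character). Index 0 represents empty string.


LZ78 encoding steps:
Dictionary: {0: ''}
Step 1: w='' (idx 0), next='c' -> output (0, 'c'), add 'c' as idx 1
Step 2: w='' (idx 0), next='b' -> output (0, 'b'), add 'b' as idx 2
Step 3: w='c' (idx 1), next='c' -> output (1, 'c'), add 'cc' as idx 3
Step 4: w='b' (idx 2), next='c' -> output (2, 'c'), add 'bc' as idx 4
Step 5: w='cc' (idx 3), next='c' -> output (3, 'c'), add 'ccc' as idx 5
Step 6: w='c' (idx 1), next='b' -> output (1, 'b'), add 'cb' as idx 6
Step 7: w='cc' (idx 3), next='b' -> output (3, 'b'), add 'ccb' as idx 7


Encoded: [(0, 'c'), (0, 'b'), (1, 'c'), (2, 'c'), (3, 'c'), (1, 'b'), (3, 'b')]


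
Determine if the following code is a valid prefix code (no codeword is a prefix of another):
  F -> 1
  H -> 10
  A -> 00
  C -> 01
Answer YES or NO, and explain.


Checking each pair (does one codeword prefix another?):
  F='1' vs H='10': prefix -- VIOLATION

NO -- this is NOT a valid prefix code. F (1) is a prefix of H (10).


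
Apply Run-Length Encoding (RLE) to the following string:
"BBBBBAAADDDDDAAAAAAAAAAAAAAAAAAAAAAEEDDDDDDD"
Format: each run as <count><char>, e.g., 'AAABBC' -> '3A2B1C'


Scanning runs left to right:
  i=0: run of 'B' x 5 -> '5B'
  i=5: run of 'A' x 3 -> '3A'
  i=8: run of 'D' x 5 -> '5D'
  i=13: run of 'A' x 22 -> '22A'
  i=35: run of 'E' x 2 -> '2E'
  i=37: run of 'D' x 7 -> '7D'

RLE = 5B3A5D22A2E7D


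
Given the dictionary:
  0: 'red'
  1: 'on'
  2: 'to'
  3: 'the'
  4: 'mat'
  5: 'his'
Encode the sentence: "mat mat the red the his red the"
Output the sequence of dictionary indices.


Look up each word in the dictionary:
  'mat' -> 4
  'mat' -> 4
  'the' -> 3
  'red' -> 0
  'the' -> 3
  'his' -> 5
  'red' -> 0
  'the' -> 3

Encoded: [4, 4, 3, 0, 3, 5, 0, 3]


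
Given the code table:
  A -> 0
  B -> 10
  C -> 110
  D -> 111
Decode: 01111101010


Decoding:
0 -> A
111 -> D
110 -> C
10 -> B
10 -> B


Result: ADCBB


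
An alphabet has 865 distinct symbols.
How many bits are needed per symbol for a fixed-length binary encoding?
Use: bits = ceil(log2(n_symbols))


log2(865) = 9.7566
Bracket: 2^9 = 512 < 865 <= 2^10 = 1024
So ceil(log2(865)) = 10

bits = ceil(log2(865)) = ceil(9.7566) = 10 bits


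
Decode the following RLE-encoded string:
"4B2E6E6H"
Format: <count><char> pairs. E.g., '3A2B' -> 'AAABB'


Expanding each <count><char> pair:
  4B -> 'BBBB'
  2E -> 'EE'
  6E -> 'EEEEEE'
  6H -> 'HHHHHH'

Decoded = BBBBEEEEEEEEHHHHHH


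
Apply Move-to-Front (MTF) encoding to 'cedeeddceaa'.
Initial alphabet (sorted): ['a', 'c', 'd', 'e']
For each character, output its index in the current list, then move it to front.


MTF encoding:
'c': index 1 in ['a', 'c', 'd', 'e'] -> ['c', 'a', 'd', 'e']
'e': index 3 in ['c', 'a', 'd', 'e'] -> ['e', 'c', 'a', 'd']
'd': index 3 in ['e', 'c', 'a', 'd'] -> ['d', 'e', 'c', 'a']
'e': index 1 in ['d', 'e', 'c', 'a'] -> ['e', 'd', 'c', 'a']
'e': index 0 in ['e', 'd', 'c', 'a'] -> ['e', 'd', 'c', 'a']
'd': index 1 in ['e', 'd', 'c', 'a'] -> ['d', 'e', 'c', 'a']
'd': index 0 in ['d', 'e', 'c', 'a'] -> ['d', 'e', 'c', 'a']
'c': index 2 in ['d', 'e', 'c', 'a'] -> ['c', 'd', 'e', 'a']
'e': index 2 in ['c', 'd', 'e', 'a'] -> ['e', 'c', 'd', 'a']
'a': index 3 in ['e', 'c', 'd', 'a'] -> ['a', 'e', 'c', 'd']
'a': index 0 in ['a', 'e', 'c', 'd'] -> ['a', 'e', 'c', 'd']


Output: [1, 3, 3, 1, 0, 1, 0, 2, 2, 3, 0]


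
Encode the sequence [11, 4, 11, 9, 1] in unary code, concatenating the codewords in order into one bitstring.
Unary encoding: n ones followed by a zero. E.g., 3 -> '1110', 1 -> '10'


Encode each number as n ones followed by a terminating 0:
  11 -> 111111111110 (12 bits)
  4 -> 11110 (5 bits)
  11 -> 111111111110 (12 bits)
  9 -> 1111111110 (10 bits)
  1 -> 10 (2 bits)
Total length = 12 + 5 + 12 + 10 + 2 = 41 bits.

Unary([11, 4, 11, 9, 1]) = 11111111111011110111111111110111111111010 (41 bits)


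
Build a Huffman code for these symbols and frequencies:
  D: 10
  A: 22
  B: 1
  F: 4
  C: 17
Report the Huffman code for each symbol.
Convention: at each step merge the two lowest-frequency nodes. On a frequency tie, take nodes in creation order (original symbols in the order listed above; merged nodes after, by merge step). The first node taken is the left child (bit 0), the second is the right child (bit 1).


Huffman tree construction:
Step 1: Merge B(1) + F(4) = 5
Step 2: Merge (B+F)(5) + D(10) = 15
Step 3: Merge ((B+F)+D)(15) + C(17) = 32
Step 4: Merge A(22) + (((B+F)+D)+C)(32) = 54
Read each symbol's code off the tree from the root (left child = 0, right child = 1).

Codes:
  D: 101 (length 3)
  A: 0 (length 1)
  B: 1000 (length 4)
  F: 1001 (length 4)
  C: 11 (length 2)
Average code length: 106/54 = 1.9630 bits/symbol


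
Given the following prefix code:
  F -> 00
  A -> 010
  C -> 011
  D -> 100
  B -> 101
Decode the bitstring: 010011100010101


Decoding step by step:
Bits 010 -> A
Bits 011 -> C
Bits 100 -> D
Bits 010 -> A
Bits 101 -> B


Decoded message: ACDAB


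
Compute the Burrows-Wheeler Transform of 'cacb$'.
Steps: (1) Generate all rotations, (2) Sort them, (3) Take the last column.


Rotations (sorted):
  0: $cacb -> last char: b
  1: acb$c -> last char: c
  2: b$cac -> last char: c
  3: cacb$ -> last char: $
  4: cb$ca -> last char: a


BWT = bcc$a


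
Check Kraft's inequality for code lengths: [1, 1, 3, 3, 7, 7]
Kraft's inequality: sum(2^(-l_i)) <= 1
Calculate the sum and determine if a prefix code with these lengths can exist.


Sum = 2^(-1) + 2^(-1) + 2^(-3) + 2^(-3) + 2^(-7) + 2^(-7)
    = 0.5 + 0.5 + 0.125 + 0.125 + 0.0078125 + 0.0078125
    = 162/128 = 1.265625
Since 1.265625 > 1, Kraft's inequality is NOT satisfied.
A prefix code with these lengths CANNOT exist.

Kraft sum = 1.265625. Not satisfied.


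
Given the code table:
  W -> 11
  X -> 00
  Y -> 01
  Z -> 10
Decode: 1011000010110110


Decoding:
10 -> Z
11 -> W
00 -> X
00 -> X
10 -> Z
11 -> W
01 -> Y
10 -> Z


Result: ZWXXZWYZ


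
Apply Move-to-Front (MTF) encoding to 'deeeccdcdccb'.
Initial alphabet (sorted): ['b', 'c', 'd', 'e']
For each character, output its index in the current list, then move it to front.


MTF encoding:
'd': index 2 in ['b', 'c', 'd', 'e'] -> ['d', 'b', 'c', 'e']
'e': index 3 in ['d', 'b', 'c', 'e'] -> ['e', 'd', 'b', 'c']
'e': index 0 in ['e', 'd', 'b', 'c'] -> ['e', 'd', 'b', 'c']
'e': index 0 in ['e', 'd', 'b', 'c'] -> ['e', 'd', 'b', 'c']
'c': index 3 in ['e', 'd', 'b', 'c'] -> ['c', 'e', 'd', 'b']
'c': index 0 in ['c', 'e', 'd', 'b'] -> ['c', 'e', 'd', 'b']
'd': index 2 in ['c', 'e', 'd', 'b'] -> ['d', 'c', 'e', 'b']
'c': index 1 in ['d', 'c', 'e', 'b'] -> ['c', 'd', 'e', 'b']
'd': index 1 in ['c', 'd', 'e', 'b'] -> ['d', 'c', 'e', 'b']
'c': index 1 in ['d', 'c', 'e', 'b'] -> ['c', 'd', 'e', 'b']
'c': index 0 in ['c', 'd', 'e', 'b'] -> ['c', 'd', 'e', 'b']
'b': index 3 in ['c', 'd', 'e', 'b'] -> ['b', 'c', 'd', 'e']


Output: [2, 3, 0, 0, 3, 0, 2, 1, 1, 1, 0, 3]
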